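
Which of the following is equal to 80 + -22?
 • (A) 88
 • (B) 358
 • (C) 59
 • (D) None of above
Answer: D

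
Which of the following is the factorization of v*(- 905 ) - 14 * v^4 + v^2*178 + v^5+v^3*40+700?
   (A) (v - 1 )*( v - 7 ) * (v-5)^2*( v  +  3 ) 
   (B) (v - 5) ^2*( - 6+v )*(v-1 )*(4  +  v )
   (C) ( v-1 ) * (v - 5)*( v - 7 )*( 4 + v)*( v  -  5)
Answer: C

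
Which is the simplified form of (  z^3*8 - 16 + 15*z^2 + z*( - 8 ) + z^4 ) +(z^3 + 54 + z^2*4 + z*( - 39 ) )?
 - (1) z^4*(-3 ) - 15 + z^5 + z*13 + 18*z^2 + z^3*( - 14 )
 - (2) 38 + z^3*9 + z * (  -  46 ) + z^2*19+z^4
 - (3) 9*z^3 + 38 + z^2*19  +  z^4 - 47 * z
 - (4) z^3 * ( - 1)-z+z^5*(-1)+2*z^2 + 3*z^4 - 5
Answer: 3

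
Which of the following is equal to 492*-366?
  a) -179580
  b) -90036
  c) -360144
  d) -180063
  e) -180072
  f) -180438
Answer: e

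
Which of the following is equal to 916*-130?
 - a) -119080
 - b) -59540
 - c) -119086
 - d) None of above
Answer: a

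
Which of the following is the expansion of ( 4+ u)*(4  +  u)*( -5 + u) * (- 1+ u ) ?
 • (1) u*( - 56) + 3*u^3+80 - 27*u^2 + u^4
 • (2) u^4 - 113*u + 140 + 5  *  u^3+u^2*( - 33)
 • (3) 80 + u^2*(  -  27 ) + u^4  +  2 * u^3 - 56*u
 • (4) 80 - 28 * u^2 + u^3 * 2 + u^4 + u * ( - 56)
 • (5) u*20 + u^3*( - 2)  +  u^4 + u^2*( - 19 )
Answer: 3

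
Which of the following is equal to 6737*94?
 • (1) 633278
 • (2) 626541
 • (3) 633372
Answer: 1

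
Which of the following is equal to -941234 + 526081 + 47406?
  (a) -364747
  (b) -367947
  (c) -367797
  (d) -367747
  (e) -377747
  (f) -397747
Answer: d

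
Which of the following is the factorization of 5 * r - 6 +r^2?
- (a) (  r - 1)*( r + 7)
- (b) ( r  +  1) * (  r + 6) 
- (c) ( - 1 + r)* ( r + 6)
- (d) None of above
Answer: c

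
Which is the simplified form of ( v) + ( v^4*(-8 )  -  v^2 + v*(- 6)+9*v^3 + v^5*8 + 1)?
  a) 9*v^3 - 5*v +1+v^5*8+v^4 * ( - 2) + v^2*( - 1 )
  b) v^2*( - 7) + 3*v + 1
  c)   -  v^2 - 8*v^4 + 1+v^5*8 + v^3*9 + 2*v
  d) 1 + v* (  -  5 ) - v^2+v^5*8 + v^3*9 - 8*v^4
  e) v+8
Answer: d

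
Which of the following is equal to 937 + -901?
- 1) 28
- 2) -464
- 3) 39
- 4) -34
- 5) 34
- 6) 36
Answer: 6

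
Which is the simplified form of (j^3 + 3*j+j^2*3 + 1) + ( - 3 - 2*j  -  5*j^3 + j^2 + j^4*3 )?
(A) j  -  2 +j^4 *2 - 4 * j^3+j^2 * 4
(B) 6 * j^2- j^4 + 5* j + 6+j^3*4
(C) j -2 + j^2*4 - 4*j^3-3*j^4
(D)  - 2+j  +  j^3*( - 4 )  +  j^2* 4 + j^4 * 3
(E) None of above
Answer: D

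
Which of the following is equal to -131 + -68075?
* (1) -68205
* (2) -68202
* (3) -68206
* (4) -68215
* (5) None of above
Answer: 3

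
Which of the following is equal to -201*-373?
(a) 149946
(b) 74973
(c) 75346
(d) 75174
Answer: b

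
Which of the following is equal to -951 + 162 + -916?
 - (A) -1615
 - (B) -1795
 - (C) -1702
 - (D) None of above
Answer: D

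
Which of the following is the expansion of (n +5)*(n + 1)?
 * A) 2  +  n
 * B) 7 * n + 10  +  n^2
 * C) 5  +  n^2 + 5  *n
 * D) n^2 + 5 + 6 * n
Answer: D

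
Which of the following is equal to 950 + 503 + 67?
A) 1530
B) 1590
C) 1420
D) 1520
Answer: D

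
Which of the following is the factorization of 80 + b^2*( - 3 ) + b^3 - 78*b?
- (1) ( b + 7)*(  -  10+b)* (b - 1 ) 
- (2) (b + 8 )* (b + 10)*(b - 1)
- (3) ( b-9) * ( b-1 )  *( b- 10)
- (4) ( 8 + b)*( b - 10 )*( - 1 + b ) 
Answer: 4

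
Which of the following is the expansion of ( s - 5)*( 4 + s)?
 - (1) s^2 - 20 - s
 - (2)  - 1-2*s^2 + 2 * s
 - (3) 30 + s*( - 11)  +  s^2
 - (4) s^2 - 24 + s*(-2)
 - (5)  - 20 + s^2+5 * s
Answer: 1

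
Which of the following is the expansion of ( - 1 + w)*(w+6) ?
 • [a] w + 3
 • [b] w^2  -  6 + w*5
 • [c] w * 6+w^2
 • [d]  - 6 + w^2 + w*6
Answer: b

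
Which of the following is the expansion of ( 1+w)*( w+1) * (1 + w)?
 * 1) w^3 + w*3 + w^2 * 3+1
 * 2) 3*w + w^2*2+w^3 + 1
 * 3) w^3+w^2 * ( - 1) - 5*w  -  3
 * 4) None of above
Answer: 1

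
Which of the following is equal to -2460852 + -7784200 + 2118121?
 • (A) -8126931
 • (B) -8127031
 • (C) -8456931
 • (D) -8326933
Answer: A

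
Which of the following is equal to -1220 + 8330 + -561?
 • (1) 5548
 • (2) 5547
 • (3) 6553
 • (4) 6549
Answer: 4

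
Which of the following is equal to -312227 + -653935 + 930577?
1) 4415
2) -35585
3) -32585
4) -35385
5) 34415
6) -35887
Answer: 2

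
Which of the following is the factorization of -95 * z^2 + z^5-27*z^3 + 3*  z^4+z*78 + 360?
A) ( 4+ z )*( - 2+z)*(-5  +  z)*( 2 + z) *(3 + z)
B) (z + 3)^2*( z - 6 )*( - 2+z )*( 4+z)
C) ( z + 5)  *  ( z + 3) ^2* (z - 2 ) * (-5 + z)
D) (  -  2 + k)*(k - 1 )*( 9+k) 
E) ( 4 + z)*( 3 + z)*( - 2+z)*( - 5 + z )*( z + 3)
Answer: E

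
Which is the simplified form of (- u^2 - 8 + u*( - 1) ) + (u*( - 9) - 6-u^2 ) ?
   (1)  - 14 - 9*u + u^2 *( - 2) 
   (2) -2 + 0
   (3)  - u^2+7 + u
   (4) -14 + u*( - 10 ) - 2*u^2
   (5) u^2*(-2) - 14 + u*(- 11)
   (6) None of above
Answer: 4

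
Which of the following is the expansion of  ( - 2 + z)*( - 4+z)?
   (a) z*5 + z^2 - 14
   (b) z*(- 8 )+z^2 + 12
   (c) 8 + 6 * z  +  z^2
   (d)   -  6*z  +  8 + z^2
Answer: d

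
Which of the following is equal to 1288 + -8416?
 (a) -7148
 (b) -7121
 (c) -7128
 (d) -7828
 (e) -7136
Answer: c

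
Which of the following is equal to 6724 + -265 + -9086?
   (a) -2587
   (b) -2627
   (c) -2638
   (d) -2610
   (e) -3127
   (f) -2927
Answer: b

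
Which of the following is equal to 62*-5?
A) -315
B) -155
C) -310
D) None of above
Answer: C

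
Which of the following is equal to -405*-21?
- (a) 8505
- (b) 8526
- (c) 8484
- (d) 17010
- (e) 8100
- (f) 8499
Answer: a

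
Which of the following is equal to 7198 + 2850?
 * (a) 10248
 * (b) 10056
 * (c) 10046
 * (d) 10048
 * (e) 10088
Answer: d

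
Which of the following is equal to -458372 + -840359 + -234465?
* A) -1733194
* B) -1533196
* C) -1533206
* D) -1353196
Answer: B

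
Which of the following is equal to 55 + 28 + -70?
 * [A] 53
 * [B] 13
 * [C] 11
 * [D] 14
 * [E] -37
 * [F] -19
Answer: B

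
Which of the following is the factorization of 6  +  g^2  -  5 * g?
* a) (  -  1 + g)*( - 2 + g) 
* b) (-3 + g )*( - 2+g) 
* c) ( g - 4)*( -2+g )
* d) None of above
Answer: b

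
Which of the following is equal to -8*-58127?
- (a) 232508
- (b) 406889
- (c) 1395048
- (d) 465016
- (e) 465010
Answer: d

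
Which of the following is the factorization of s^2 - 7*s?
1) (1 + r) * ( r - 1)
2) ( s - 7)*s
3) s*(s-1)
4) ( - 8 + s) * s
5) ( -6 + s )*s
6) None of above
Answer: 2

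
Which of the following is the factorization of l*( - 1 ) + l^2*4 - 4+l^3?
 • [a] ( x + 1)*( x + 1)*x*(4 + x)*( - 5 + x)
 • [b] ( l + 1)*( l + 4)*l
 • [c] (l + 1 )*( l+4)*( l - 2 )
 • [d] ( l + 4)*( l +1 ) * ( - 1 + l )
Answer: d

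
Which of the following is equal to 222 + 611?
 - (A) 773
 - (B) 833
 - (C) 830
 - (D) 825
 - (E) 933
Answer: B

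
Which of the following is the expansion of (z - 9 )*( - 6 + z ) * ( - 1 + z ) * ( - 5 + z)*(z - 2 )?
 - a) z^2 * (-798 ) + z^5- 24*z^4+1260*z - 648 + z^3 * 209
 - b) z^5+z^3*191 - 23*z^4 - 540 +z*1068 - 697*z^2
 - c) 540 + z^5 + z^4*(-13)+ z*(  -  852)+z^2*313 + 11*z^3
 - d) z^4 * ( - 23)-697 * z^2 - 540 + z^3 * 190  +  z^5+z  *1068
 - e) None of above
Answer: b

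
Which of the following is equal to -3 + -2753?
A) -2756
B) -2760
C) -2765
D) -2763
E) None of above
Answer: A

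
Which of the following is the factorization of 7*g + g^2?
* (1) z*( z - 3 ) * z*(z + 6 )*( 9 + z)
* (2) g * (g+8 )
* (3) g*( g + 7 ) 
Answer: 3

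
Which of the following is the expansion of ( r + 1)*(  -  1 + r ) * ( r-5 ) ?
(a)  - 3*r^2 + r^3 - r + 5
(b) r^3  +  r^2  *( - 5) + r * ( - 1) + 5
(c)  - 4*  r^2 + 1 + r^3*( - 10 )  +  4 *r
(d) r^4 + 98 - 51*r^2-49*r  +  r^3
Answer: b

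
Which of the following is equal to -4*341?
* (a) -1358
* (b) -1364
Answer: b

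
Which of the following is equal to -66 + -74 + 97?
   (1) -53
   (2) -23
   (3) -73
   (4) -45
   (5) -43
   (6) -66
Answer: 5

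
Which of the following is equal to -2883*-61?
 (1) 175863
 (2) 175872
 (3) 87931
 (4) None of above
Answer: 1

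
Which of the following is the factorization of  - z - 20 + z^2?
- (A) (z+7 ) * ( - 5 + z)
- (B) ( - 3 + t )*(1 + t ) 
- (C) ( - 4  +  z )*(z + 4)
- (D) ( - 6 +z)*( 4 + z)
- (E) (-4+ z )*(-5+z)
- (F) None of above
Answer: F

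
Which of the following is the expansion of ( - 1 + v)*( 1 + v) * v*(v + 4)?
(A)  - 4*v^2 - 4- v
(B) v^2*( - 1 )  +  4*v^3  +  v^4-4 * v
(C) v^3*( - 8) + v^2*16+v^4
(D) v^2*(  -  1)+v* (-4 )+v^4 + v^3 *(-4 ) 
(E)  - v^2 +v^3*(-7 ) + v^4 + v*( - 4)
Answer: B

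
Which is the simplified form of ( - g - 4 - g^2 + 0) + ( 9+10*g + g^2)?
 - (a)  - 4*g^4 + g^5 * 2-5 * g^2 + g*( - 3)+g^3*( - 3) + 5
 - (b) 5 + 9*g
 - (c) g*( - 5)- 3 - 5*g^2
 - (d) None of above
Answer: b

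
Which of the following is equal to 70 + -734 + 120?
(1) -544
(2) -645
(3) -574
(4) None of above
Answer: 1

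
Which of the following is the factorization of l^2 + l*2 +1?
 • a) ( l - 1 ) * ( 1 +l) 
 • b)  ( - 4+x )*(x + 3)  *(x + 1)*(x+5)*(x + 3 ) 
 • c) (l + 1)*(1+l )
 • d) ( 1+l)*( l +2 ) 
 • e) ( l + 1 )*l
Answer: c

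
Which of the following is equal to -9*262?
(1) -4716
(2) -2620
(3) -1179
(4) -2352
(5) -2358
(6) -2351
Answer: 5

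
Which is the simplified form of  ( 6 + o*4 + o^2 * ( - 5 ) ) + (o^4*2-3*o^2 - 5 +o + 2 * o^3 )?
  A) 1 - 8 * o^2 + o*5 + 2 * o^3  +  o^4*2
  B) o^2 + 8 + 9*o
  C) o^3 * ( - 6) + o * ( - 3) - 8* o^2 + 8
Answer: A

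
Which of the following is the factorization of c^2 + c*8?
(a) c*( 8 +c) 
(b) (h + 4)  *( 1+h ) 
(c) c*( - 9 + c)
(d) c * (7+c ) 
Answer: a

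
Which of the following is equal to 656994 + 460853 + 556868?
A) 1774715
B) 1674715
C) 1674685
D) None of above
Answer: B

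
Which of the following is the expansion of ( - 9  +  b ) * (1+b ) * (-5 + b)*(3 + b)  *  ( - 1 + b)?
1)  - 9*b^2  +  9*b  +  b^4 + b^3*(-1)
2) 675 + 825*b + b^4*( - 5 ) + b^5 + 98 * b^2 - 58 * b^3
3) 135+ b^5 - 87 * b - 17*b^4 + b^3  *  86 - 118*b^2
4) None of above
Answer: 4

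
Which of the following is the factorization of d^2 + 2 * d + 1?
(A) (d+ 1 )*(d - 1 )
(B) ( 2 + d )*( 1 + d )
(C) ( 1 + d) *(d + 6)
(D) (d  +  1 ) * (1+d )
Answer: D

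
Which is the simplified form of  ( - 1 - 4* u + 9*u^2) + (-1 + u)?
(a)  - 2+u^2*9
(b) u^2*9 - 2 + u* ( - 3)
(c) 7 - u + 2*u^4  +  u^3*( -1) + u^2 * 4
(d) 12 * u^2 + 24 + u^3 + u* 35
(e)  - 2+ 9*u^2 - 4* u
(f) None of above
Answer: b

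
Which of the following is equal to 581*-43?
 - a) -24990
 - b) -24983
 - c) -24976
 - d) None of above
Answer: b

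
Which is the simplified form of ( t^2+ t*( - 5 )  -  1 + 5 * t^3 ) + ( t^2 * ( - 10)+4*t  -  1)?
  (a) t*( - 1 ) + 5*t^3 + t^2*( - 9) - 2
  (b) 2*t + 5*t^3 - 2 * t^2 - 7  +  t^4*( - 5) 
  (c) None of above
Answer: a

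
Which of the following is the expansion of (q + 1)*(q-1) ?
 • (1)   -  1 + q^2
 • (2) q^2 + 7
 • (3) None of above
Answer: 1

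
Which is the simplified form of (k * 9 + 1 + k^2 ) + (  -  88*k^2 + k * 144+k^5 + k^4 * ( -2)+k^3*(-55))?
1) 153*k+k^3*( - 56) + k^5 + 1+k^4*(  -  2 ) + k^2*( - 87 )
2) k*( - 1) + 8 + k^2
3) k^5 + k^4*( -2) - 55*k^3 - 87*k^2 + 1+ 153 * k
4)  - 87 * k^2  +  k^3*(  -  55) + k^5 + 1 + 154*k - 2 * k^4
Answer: 3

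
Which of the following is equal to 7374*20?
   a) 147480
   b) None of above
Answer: a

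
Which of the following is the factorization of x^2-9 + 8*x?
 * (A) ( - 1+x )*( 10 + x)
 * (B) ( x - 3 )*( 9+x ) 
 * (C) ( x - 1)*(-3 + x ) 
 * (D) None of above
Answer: D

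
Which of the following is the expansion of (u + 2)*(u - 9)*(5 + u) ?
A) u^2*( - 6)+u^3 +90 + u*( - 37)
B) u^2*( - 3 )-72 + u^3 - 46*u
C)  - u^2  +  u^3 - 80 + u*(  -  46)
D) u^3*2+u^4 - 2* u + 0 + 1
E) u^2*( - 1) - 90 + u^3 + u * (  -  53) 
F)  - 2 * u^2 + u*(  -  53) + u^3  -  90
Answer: F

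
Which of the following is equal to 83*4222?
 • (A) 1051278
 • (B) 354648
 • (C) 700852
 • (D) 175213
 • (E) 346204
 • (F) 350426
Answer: F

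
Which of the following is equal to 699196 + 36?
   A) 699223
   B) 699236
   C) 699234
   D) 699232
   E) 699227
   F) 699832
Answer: D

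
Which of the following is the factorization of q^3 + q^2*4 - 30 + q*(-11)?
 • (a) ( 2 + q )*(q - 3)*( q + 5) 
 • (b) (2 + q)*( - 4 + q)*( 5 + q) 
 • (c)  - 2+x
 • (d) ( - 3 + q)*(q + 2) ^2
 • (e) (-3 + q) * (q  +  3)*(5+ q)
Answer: a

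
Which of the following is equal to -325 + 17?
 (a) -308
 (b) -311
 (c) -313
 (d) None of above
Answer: a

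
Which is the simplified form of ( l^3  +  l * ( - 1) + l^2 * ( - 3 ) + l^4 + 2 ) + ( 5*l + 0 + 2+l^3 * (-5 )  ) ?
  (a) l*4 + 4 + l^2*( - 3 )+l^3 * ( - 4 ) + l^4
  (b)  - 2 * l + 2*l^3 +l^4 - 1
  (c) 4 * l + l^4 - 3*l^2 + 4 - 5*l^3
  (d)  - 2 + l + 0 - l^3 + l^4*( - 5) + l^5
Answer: a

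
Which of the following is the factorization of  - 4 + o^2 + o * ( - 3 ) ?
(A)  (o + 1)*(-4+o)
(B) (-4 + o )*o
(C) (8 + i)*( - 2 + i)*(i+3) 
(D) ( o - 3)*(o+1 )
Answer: A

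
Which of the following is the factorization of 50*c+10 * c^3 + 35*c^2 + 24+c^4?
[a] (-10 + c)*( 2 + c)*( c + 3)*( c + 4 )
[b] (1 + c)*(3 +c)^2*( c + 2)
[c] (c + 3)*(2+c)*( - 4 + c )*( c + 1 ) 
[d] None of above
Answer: d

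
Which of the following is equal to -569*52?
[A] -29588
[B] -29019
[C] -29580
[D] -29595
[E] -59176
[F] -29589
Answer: A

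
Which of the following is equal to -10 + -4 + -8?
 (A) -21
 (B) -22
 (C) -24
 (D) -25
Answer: B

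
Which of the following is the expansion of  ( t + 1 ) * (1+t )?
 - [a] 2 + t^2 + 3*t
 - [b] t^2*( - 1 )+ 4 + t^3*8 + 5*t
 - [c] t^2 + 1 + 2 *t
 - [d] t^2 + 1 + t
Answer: c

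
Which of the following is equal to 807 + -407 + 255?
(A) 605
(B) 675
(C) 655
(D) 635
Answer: C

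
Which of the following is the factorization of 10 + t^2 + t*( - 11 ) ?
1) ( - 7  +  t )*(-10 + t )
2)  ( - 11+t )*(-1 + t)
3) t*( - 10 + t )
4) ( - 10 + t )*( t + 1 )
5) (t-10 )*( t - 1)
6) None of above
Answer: 5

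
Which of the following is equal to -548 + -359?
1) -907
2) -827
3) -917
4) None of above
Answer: 1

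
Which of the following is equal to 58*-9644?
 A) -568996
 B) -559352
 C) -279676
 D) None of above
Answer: B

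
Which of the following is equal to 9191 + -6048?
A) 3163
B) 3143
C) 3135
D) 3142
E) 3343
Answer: B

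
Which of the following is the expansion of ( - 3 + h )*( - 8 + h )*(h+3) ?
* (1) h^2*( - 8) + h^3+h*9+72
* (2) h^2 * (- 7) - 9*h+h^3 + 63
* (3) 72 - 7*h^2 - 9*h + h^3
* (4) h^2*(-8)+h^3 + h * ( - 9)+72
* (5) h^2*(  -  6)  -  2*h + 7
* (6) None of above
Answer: 4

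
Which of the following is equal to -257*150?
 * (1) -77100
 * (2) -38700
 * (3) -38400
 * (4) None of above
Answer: 4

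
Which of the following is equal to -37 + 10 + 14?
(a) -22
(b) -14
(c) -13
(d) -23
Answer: c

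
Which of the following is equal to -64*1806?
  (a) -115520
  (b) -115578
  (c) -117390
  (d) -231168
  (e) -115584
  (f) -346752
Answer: e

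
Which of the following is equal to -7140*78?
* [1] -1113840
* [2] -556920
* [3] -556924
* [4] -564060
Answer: 2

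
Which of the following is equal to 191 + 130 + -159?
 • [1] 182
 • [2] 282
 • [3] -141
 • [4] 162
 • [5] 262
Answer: 4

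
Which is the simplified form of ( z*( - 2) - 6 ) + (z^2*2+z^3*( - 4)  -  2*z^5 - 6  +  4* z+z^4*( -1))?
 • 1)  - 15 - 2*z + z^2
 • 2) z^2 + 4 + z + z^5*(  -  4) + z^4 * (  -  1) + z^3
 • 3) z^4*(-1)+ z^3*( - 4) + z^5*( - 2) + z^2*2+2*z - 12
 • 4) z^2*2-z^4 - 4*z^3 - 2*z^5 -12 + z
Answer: 3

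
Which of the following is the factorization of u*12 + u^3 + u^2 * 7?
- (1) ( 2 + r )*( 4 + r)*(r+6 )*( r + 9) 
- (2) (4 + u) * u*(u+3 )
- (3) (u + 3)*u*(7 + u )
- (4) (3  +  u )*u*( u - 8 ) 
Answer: 2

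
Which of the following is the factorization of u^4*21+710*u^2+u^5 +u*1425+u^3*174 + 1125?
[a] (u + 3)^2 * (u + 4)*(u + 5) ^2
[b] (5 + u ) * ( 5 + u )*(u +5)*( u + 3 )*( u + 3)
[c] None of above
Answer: b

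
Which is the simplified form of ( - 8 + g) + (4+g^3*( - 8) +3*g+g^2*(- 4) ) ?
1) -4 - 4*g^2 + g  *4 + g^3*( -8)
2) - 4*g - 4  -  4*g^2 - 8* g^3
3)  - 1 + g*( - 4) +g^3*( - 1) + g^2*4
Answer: 1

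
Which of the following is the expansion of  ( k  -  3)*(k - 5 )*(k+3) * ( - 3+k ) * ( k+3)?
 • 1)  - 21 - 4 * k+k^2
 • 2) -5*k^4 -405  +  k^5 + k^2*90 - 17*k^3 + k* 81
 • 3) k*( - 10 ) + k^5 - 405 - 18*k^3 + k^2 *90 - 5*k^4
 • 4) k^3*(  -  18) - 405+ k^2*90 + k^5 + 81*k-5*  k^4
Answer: 4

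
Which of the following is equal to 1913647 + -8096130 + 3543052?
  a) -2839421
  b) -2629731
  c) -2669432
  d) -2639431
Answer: d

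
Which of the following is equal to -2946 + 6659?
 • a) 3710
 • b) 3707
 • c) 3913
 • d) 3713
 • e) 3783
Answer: d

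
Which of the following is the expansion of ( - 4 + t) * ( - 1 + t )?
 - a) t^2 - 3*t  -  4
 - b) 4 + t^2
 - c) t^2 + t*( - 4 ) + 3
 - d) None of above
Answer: d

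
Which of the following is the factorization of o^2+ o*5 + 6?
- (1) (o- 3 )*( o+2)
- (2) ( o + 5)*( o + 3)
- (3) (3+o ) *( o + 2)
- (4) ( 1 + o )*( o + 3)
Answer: 3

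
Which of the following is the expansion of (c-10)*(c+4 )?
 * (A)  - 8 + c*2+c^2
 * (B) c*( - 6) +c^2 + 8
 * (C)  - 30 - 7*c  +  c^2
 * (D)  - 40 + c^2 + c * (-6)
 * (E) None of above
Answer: D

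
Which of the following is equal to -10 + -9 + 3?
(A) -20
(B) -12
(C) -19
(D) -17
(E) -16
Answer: E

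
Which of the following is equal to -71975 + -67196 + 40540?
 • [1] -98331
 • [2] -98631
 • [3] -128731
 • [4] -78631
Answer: 2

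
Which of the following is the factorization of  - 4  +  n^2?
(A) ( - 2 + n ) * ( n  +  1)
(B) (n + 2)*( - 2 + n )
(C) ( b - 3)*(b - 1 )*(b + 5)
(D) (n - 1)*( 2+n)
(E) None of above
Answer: B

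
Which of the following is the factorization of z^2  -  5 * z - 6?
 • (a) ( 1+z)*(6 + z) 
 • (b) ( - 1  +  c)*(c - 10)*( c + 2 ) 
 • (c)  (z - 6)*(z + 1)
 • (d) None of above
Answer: c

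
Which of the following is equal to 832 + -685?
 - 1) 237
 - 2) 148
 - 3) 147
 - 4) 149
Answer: 3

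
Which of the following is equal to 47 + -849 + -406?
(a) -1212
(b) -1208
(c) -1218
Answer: b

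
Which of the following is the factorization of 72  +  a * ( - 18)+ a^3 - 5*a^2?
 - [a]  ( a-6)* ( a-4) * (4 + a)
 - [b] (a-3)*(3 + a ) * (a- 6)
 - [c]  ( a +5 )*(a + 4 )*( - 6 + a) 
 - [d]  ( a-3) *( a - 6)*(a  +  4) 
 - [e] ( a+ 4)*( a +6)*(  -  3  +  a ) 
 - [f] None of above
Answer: d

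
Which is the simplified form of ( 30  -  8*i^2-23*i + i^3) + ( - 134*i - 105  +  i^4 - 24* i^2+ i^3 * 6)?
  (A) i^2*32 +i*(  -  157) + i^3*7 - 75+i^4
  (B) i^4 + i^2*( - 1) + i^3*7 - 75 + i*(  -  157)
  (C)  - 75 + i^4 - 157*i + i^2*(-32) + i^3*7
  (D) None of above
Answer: C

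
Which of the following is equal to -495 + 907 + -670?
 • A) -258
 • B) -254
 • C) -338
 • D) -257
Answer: A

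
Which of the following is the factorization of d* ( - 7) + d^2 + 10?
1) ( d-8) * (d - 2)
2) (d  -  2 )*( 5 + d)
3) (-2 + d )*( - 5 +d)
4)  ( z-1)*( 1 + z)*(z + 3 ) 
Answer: 3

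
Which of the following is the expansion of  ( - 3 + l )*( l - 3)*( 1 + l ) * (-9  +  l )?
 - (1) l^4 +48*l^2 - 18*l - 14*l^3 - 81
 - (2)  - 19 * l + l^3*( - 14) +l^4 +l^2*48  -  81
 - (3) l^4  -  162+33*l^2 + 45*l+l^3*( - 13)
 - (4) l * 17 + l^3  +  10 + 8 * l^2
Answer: 1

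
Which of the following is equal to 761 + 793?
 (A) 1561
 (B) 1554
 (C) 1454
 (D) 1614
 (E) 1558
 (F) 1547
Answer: B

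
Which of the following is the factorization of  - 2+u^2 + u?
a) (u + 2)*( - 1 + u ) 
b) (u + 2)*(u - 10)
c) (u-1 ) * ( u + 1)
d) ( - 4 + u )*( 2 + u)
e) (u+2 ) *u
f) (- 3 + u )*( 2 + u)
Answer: a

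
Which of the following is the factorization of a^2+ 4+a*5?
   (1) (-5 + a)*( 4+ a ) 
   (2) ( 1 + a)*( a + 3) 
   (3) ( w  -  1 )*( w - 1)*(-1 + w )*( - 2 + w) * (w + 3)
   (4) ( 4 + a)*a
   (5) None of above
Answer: 5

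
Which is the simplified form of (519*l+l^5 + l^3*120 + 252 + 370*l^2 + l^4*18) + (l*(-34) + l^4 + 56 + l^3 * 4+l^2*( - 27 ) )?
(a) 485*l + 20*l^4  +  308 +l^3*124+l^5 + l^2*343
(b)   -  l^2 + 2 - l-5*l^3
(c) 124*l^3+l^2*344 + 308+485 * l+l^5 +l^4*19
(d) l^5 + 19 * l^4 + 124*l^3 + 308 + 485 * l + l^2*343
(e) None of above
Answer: d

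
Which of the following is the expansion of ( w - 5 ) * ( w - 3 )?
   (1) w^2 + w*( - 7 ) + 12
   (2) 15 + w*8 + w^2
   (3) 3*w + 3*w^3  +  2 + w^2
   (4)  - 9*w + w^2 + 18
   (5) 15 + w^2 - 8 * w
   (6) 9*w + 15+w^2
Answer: 5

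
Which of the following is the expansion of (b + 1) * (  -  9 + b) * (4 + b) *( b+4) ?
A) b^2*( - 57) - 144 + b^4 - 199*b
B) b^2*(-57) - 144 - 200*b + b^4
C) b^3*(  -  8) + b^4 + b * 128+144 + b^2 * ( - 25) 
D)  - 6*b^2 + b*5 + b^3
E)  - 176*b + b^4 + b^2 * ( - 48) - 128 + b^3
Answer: B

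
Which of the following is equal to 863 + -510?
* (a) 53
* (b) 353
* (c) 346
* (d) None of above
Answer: b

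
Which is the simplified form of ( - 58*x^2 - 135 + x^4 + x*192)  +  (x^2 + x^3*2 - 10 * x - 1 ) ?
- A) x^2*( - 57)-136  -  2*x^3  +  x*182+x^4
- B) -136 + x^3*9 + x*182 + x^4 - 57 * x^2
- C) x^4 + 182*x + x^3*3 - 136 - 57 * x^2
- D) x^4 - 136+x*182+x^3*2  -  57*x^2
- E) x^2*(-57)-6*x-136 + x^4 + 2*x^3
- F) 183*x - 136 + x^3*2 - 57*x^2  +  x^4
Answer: D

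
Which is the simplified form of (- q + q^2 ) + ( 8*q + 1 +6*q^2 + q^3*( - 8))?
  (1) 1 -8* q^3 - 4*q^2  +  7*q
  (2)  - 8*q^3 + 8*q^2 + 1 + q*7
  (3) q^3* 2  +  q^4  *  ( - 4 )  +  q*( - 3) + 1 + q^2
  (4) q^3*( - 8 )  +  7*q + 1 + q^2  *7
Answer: 4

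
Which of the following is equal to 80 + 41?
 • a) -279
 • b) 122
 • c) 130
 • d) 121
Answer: d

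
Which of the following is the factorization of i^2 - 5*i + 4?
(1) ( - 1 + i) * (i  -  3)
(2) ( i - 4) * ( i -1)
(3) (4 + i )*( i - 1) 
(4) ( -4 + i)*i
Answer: 2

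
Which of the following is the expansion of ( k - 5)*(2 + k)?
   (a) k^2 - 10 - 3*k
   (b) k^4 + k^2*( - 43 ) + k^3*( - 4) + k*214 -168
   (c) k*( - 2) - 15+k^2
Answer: a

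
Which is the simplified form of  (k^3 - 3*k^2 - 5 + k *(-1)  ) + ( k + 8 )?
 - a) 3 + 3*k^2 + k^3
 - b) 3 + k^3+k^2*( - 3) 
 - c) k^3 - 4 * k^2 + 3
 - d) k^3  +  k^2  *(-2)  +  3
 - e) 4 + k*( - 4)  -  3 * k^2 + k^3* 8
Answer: b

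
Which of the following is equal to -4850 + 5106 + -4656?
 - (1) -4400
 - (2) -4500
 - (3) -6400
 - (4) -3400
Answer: 1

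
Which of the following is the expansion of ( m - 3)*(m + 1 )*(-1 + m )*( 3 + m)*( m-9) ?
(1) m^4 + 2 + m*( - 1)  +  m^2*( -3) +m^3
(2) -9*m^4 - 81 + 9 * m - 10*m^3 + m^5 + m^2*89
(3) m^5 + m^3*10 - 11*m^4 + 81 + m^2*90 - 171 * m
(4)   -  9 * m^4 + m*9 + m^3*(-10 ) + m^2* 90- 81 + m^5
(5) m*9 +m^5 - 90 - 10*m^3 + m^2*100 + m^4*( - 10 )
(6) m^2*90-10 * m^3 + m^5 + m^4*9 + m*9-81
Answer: 4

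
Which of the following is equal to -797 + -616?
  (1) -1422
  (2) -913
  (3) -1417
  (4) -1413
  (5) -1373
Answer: 4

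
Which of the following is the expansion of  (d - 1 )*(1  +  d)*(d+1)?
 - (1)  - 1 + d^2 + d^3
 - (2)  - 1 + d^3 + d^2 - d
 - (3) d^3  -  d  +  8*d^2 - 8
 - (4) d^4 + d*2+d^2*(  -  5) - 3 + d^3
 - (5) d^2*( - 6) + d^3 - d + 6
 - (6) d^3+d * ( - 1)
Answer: 2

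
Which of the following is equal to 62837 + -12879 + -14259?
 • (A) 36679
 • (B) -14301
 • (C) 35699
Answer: C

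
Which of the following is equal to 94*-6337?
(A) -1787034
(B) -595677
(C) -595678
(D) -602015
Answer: C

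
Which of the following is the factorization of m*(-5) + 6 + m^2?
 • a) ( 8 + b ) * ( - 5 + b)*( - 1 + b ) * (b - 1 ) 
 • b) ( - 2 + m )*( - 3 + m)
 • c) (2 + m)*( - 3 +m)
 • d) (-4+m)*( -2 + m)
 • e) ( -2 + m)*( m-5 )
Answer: b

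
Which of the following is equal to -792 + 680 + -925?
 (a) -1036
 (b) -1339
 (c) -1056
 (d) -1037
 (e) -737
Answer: d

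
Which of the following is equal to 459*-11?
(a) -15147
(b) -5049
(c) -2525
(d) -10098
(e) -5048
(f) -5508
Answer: b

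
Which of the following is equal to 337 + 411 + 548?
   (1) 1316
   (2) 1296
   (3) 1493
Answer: 2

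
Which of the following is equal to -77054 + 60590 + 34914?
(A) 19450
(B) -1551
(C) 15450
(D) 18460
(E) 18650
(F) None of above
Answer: F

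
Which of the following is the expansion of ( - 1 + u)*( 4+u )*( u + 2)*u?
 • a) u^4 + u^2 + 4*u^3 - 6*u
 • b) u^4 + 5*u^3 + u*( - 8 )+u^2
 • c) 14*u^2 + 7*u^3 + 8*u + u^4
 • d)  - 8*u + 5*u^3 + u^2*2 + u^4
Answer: d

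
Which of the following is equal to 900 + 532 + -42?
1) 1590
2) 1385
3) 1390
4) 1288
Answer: 3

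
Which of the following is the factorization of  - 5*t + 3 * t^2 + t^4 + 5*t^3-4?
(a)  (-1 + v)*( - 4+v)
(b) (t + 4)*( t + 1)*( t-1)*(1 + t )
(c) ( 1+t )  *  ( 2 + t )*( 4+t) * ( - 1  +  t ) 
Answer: b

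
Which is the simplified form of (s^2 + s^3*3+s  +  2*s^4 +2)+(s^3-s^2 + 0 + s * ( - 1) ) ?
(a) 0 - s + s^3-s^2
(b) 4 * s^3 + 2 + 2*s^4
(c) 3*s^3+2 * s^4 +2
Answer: b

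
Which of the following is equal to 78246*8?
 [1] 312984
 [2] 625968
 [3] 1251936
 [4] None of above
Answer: 2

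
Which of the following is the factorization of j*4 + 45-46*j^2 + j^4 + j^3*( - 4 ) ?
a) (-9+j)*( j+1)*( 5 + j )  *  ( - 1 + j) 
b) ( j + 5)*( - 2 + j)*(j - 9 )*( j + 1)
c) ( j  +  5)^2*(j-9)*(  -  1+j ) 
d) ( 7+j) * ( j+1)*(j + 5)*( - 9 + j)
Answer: a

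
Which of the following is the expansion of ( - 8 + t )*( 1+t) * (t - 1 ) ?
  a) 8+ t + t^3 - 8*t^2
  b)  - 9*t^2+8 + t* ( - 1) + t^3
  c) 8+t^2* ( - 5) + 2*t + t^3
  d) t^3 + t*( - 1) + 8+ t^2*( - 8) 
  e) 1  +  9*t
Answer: d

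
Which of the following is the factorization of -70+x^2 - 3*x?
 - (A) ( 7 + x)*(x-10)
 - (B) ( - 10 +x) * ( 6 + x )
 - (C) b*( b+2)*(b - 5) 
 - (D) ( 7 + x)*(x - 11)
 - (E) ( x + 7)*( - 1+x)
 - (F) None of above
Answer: A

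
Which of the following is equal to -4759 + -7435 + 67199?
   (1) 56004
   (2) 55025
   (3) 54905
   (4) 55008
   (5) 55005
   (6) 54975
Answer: 5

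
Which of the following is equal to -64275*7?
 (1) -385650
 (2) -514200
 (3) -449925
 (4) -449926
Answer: 3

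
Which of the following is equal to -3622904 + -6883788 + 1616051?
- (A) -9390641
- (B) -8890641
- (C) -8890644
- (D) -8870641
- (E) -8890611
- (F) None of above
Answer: B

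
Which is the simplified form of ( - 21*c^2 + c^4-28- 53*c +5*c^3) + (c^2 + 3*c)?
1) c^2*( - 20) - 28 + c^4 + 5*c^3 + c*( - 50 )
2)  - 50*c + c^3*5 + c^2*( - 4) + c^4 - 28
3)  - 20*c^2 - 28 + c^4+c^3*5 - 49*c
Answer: 1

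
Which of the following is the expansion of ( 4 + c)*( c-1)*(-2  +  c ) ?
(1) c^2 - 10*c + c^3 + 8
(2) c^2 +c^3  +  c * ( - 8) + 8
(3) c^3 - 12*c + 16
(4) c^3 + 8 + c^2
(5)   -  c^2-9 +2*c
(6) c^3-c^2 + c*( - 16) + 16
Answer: 1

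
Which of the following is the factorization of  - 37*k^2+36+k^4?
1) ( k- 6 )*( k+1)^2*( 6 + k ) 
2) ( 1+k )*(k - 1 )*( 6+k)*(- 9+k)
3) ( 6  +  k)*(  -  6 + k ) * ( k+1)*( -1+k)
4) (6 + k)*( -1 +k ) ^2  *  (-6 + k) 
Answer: 3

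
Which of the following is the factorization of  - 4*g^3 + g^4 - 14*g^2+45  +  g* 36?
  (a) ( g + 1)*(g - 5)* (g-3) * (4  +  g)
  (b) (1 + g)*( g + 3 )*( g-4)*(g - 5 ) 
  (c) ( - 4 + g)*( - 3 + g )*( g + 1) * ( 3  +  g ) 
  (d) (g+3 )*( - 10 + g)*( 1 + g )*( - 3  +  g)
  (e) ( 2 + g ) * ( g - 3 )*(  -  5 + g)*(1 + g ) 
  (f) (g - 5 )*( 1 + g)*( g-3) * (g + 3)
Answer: f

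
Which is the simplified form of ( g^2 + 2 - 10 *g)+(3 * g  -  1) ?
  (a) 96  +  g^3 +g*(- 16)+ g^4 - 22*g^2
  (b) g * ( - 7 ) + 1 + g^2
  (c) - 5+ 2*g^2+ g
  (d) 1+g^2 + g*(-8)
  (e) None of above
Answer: b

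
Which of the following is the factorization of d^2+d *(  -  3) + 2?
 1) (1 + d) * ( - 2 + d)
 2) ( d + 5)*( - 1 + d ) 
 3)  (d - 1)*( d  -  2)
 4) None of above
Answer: 3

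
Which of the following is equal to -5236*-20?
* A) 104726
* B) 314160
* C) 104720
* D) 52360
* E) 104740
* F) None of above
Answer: C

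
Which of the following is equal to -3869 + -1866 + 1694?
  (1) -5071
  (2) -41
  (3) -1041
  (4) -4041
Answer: 4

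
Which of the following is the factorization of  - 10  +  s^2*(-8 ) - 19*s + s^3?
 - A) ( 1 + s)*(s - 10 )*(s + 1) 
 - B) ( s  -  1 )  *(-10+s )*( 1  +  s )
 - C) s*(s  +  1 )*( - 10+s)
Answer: A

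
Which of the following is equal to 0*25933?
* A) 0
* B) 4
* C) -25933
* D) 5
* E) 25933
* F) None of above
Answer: A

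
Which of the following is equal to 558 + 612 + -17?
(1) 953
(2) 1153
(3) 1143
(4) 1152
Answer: 2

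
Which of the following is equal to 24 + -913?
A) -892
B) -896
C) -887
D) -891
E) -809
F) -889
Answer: F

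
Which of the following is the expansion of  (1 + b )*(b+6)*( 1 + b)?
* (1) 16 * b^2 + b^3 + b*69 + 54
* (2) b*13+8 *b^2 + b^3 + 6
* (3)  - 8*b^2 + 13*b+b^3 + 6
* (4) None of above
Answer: 2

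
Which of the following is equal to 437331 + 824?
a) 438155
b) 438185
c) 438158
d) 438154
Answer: a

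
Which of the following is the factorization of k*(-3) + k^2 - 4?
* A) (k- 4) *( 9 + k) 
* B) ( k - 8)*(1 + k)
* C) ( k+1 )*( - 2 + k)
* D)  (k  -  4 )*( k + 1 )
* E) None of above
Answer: D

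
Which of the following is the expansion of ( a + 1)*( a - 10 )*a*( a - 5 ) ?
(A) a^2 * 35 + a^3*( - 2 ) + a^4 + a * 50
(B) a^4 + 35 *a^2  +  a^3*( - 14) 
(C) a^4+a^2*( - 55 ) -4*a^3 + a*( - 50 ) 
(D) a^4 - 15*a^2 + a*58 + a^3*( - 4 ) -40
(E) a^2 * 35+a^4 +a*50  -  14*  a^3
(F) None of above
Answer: E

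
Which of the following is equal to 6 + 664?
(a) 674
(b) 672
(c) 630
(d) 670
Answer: d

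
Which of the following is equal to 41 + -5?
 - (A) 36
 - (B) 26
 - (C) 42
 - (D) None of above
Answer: A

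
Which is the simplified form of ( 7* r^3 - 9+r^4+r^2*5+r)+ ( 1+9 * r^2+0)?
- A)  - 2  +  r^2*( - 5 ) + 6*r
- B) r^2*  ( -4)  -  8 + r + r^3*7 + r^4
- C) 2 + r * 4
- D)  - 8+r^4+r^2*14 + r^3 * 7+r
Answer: D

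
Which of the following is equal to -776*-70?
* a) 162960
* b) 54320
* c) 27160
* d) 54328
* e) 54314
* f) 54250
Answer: b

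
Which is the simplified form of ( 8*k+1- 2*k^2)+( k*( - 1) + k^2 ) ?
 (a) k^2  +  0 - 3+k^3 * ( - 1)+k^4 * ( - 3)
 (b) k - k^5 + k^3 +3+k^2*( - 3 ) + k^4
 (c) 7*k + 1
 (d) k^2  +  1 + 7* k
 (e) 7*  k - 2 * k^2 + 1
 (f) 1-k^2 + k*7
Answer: f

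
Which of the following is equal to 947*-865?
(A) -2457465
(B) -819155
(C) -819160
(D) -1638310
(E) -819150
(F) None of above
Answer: B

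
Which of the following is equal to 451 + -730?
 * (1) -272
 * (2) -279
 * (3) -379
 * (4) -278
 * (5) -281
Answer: 2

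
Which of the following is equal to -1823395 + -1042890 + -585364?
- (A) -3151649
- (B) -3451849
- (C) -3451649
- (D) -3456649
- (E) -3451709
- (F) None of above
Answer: C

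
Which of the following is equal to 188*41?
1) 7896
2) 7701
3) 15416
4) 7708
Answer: 4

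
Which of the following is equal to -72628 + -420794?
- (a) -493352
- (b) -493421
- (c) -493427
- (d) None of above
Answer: d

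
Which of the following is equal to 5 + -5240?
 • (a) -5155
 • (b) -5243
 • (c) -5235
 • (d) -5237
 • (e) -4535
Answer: c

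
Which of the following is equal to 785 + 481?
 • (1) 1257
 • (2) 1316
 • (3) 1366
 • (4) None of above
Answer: 4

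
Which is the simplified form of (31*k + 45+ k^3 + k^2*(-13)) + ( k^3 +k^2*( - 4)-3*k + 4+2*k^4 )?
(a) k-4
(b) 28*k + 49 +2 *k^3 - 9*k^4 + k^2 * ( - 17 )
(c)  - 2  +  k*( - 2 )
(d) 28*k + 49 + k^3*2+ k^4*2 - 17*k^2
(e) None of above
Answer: d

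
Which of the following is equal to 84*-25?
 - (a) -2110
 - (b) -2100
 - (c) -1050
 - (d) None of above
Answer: b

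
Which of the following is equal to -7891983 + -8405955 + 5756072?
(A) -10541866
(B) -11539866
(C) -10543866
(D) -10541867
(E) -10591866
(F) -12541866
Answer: A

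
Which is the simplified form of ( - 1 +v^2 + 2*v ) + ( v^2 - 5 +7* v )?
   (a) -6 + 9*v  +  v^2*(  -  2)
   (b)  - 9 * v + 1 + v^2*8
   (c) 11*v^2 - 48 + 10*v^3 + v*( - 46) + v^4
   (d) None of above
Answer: d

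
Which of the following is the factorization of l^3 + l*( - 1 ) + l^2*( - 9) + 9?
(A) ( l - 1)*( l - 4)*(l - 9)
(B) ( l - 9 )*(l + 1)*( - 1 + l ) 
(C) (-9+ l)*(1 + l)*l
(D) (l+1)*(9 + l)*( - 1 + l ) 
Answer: B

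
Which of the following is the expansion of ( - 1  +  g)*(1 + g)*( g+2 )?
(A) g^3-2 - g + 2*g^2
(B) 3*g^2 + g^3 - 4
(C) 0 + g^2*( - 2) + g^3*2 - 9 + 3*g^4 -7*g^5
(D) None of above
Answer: A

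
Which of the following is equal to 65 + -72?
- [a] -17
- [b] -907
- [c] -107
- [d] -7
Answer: d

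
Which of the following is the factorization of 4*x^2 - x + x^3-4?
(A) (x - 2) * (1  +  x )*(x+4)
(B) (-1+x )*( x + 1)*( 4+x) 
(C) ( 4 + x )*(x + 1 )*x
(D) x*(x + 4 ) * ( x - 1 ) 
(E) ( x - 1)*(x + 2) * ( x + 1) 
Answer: B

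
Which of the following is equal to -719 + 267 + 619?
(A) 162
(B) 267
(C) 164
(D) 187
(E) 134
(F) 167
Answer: F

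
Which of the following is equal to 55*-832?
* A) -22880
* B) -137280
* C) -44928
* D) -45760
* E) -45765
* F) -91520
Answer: D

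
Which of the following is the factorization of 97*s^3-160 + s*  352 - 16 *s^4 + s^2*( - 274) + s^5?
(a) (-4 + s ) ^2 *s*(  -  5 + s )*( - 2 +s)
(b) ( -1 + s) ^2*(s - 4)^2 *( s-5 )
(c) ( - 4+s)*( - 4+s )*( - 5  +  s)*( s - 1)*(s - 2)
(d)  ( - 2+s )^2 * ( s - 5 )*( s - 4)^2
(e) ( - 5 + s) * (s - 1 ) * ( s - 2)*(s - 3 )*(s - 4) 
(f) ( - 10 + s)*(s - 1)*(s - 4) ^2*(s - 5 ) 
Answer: c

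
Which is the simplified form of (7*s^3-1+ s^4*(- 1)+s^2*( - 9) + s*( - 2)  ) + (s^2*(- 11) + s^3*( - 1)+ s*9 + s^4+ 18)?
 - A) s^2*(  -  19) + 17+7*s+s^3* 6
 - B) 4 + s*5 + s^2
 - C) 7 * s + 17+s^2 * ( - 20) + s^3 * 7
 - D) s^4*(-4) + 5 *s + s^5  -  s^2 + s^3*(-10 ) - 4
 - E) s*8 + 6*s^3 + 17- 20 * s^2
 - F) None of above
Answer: F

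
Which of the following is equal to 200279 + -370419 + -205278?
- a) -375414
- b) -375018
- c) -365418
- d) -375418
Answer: d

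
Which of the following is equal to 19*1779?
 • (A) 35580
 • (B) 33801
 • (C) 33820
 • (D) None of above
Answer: B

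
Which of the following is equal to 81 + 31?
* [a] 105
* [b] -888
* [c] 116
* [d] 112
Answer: d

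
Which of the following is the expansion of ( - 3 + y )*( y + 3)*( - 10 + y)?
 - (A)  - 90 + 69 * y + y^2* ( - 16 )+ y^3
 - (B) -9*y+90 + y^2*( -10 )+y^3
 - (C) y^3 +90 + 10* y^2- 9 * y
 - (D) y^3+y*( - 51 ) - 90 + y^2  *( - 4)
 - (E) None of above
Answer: B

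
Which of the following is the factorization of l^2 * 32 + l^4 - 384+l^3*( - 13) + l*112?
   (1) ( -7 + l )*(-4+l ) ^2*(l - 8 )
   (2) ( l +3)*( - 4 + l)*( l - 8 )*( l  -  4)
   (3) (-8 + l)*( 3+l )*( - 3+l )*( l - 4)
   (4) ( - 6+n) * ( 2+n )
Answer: 2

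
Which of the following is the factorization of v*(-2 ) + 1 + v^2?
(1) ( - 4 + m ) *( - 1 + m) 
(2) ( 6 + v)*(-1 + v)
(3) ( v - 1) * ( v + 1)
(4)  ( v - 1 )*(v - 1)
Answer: 4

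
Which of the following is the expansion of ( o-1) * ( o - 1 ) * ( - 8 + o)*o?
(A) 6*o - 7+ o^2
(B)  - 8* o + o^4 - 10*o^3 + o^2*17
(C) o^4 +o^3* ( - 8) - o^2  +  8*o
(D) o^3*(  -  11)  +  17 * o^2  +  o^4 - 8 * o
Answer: B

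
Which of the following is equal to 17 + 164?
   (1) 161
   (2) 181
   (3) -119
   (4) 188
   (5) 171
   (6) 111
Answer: 2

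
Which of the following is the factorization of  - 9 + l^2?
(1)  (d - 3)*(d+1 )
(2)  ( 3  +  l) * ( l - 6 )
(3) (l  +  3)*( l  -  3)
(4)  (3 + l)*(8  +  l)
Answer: 3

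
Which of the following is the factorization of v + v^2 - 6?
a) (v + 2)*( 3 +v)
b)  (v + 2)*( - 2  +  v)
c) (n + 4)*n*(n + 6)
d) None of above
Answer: d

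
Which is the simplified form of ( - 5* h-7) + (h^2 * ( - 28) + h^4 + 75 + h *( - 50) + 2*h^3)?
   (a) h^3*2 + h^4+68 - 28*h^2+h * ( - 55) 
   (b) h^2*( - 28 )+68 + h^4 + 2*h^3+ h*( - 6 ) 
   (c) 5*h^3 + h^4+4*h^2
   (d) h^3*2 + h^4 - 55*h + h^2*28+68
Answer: a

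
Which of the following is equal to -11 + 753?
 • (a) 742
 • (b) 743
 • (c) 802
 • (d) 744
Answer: a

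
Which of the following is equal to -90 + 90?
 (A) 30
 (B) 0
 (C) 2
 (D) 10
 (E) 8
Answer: B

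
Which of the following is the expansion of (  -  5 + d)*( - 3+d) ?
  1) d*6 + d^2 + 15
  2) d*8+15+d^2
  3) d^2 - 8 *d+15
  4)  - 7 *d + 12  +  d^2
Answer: 3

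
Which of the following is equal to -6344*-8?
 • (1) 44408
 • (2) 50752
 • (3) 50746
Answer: 2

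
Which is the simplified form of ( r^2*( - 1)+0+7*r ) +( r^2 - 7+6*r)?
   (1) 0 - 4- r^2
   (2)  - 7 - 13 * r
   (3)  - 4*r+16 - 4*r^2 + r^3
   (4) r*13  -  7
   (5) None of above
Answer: 4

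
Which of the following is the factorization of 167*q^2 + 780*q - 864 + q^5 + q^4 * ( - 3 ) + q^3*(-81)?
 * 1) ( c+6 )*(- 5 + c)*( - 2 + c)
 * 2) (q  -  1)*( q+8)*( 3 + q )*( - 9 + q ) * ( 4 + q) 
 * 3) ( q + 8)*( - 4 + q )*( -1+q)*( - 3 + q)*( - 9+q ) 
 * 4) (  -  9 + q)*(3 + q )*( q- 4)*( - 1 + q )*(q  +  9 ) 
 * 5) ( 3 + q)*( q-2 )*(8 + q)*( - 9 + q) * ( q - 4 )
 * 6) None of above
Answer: 6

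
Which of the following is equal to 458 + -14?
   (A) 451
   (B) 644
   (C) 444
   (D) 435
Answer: C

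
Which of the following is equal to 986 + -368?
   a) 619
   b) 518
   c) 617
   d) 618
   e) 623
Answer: d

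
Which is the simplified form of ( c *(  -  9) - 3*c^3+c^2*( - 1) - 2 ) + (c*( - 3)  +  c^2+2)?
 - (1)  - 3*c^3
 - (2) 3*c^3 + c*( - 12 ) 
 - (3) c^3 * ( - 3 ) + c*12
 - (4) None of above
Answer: 4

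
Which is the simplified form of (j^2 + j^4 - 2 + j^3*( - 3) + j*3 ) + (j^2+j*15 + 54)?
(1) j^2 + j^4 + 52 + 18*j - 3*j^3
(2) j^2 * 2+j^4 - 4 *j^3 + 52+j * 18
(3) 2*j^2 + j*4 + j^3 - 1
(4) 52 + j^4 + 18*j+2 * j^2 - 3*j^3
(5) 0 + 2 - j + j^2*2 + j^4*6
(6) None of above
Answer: 4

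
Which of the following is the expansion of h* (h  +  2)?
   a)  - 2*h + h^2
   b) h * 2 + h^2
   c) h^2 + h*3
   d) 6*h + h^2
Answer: b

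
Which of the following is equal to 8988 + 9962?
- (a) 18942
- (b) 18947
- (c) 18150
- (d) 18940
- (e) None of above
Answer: e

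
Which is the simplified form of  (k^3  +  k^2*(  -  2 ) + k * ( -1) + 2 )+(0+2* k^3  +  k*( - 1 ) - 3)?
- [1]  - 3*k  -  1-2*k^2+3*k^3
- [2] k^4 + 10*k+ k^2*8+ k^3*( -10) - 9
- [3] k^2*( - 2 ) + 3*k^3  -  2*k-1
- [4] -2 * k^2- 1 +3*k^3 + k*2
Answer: 3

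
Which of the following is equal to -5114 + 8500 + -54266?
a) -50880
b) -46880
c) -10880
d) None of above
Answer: a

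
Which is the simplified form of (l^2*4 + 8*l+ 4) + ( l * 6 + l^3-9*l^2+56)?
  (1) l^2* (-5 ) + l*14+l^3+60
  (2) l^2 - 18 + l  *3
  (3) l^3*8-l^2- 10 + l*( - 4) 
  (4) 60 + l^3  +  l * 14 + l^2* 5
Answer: 1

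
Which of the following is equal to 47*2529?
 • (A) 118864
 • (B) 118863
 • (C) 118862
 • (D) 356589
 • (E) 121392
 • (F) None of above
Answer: B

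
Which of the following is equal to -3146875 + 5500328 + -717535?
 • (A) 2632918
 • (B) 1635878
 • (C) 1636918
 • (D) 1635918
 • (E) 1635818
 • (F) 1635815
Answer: D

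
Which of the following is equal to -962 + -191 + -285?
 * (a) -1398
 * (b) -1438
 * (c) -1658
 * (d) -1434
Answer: b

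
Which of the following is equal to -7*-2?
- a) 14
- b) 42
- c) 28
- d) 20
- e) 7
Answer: a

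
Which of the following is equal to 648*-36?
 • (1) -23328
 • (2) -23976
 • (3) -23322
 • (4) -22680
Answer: 1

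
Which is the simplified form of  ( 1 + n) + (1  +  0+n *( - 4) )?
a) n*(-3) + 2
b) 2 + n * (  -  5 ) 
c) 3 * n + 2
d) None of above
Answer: a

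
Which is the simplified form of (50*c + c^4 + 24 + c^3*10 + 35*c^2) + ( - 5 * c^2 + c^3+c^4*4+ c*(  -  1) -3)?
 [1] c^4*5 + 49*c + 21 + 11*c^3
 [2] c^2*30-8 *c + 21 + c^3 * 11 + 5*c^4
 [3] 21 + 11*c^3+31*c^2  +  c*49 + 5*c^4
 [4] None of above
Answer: 4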